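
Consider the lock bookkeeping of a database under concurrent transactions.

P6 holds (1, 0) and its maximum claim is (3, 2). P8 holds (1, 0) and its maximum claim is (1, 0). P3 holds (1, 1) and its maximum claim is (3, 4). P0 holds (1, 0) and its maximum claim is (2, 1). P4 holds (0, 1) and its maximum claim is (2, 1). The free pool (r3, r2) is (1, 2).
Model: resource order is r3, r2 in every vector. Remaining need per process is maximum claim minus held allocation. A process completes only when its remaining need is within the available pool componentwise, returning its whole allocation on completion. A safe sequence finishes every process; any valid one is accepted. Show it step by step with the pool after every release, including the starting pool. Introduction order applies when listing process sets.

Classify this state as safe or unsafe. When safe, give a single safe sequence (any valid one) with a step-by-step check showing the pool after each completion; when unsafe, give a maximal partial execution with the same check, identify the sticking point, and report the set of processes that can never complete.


SAFE, for example via the order P0, P4, P6, P8, P3.
Key observation: the first exact fit in this order is P0 — it needs (1, 1) with (1, 2) free, meeting a requested resource to the last unit.
Walking it through:
  pool = (1, 2)
  P0 needs (1, 1) <= (1, 2) -> finishes; pool += (1, 0) = (2, 2)
  P4 needs (2, 0) <= (2, 2) -> finishes; pool += (0, 1) = (2, 3)
  P6 needs (2, 2) <= (2, 3) -> finishes; pool += (1, 0) = (3, 3)
  P8 needs (0, 0) <= (3, 3) -> finishes; pool += (1, 0) = (4, 3)
  P3 needs (2, 3) <= (4, 3) -> finishes; pool += (1, 1) = (5, 4)


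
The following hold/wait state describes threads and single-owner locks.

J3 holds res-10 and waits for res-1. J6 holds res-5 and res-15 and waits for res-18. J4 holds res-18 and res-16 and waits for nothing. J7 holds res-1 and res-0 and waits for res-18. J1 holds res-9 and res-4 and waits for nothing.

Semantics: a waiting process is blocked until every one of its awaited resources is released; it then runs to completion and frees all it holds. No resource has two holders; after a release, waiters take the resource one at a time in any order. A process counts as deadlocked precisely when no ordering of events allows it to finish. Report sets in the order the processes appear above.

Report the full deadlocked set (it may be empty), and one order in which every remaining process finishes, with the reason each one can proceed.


Nothing here is deadlocked.
Key observation: every chain of waits terminates; starting from the processes that wait on nothing, all the rest unlock in turn.
The rest can finish in the order J4, J6, J7, J3, J1.
Check, step by step:
  run J4 (it waits on nothing); releases res-18 and res-16
  J6 waits on res-18 — all released -> runs and releases res-5 and res-15
  J7 waits on res-18 — all released -> runs and releases res-1 and res-0
  J3 waits on res-1 — all released -> runs and releases res-10
  run J1 (it waits on nothing); releases res-9 and res-4


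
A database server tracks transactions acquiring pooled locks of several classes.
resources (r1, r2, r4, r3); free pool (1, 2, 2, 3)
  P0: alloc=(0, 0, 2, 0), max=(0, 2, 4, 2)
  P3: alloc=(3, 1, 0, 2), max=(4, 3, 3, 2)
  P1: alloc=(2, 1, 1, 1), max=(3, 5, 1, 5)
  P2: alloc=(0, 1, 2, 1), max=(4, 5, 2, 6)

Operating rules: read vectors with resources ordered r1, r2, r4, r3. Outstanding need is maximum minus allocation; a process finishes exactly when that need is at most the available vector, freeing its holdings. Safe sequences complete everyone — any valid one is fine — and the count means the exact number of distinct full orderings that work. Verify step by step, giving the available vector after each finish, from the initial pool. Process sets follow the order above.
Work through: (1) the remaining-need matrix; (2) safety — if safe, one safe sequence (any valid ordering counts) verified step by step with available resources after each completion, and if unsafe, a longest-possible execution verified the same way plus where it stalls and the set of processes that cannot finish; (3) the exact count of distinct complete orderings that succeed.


(1) Remaining need (order r1, r2, r4, r3):
  P0: (0, 2, 2, 2)
  P3: (1, 2, 3, 0)
  P1: (1, 4, 0, 4)
  P2: (4, 4, 0, 5)
(2) The state is UNSAFE.
Key observation: P0, P3 can finish, but then (4, 3, 4, 5) is all there is, and the blocked group's r2 demands exceed it.
A maximal execution: P0, P3 — then nothing else fits. Verifying each step:
  pool = (1, 2, 2, 3)
  P0 needs (0, 2, 2, 2) <= (1, 2, 2, 3) -> finishes; pool += (0, 0, 2, 0) = (1, 2, 4, 3)
  P3 needs (1, 2, 3, 0) <= (1, 2, 4, 3) -> finishes; pool += (3, 1, 0, 2) = (4, 3, 4, 5)
  P1 still needs (1, 4, 0, 4) but only (4, 3, 4, 5) is free — short on r2
  P2 still needs (4, 4, 0, 5) but only (4, 3, 4, 5) is free — short on r2
Processes that can never finish: P1 and P2.
(3) The exact count: 0 of the possible complete orderings are safe sequences.


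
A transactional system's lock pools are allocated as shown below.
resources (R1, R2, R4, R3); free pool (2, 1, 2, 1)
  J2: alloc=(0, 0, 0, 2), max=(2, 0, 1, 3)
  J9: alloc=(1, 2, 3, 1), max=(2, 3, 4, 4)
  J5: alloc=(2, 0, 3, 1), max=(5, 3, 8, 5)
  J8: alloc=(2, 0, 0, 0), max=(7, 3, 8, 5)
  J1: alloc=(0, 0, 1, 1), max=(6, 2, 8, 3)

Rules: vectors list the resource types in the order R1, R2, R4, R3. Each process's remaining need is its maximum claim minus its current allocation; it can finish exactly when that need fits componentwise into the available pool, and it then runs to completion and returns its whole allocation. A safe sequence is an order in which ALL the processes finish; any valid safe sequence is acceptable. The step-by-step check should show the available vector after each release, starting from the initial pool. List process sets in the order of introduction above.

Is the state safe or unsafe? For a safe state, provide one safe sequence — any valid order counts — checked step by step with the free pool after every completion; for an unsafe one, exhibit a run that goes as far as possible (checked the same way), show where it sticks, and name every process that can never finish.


SAFE — a valid safe sequence is J2, J9, J5, J8, J1.
Key observation: reading the order forward, J2 is the first process whose need (2, 0, 1, 1) meets the free pool (2, 1, 2, 1) exactly on a resource it requests.
Walking it through:
  pool = (2, 1, 2, 1)
  J2: need (2, 0, 1, 1) fits (2, 1, 2, 1); releases (0, 0, 0, 2), pool now (2, 1, 2, 3)
  J9: need (1, 1, 1, 3) fits (2, 1, 2, 3); releases (1, 2, 3, 1), pool now (3, 3, 5, 4)
  J5: need (3, 3, 5, 4) fits (3, 3, 5, 4); releases (2, 0, 3, 1), pool now (5, 3, 8, 5)
  J8: need (5, 3, 8, 5) fits (5, 3, 8, 5); releases (2, 0, 0, 0), pool now (7, 3, 8, 5)
  J1: need (6, 2, 7, 2) fits (7, 3, 8, 5); releases (0, 0, 1, 1), pool now (7, 3, 9, 6)


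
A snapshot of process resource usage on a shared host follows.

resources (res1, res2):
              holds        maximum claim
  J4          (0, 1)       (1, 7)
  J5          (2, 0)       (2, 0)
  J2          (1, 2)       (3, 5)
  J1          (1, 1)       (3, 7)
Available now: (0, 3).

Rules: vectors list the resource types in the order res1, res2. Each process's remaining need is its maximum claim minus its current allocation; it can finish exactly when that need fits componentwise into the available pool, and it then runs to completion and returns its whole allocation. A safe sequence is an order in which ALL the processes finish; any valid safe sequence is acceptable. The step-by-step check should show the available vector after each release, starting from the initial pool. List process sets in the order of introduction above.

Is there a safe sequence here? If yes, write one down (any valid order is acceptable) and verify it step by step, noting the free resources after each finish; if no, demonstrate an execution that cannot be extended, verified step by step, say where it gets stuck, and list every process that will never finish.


UNSAFE.
Key observation: res2 is the bottleneck — with J5, J2 done the pool holds (3, 5), short of every remaining need.
Going as far as possible: J5, J2; after that, nothing fits. Step-by-step check:
  pool = (0, 3)
  run J5 (needs (0, 0), free (0, 3)); after release of (2, 0) the pool is (2, 3)
  run J2 (needs (2, 3), free (2, 3)); after release of (1, 2) the pool is (3, 5)
  J4 cannot run: need (1, 6) vs free (3, 5) (insufficient res2)
  J1 cannot run: need (2, 6) vs free (3, 5) (insufficient res2)
Permanently blocked: J4 and J1.


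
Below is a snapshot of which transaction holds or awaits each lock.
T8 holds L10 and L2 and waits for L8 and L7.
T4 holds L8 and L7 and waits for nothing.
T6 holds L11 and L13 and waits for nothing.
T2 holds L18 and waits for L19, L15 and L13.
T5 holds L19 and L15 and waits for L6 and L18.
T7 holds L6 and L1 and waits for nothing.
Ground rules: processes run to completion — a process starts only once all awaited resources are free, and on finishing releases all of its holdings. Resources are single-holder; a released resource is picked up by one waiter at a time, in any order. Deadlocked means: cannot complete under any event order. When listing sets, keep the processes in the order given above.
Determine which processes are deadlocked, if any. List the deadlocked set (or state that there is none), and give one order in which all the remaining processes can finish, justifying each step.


Deadlocked: T2 and T5.
Key observation: along T2 -> T5 -> T2, each member waits on what the next one holds — a deadlock; no other process is dragged down with it.
One completion order for the rest: T7, T6, T4, T8.
Step-by-step check:
  T7 waits on nothing -> runs at once and releases L6 and L1
  T6 waits on nothing -> runs at once and releases L11 and L13
  T4 waits on nothing -> runs at once and releases L8 and L7
  run T8 (all its waits — L8 and L7 — are resolved); releases L10 and L2


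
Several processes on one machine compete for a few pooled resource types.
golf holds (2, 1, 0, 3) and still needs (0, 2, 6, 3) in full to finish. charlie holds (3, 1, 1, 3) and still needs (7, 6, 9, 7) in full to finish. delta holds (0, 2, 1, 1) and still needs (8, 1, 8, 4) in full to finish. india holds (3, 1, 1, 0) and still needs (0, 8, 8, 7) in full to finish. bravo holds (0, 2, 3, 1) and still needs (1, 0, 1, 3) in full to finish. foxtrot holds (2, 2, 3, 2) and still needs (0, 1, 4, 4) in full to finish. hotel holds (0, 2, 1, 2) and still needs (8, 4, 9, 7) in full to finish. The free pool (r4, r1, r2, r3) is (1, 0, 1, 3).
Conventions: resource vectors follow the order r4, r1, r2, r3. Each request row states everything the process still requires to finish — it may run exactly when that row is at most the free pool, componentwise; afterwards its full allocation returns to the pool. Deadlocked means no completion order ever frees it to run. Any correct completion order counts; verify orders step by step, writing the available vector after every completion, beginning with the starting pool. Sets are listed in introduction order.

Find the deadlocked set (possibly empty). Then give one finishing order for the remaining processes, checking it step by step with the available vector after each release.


Deadlocked: charlie, delta, india and hotel.
Key observation: the wall is r2: completing bravo, foxtrot, golf brings the pool only to (5, 5, 7, 9), and all the rest need more.
The rest can finish in the order bravo, foxtrot, golf. Walking it through:
  pool = (1, 0, 1, 3)
  run bravo (needs (1, 0, 1, 3), free (1, 0, 1, 3)); after release of (0, 2, 3, 1) the pool is (1, 2, 4, 4)
  run foxtrot (needs (0, 1, 4, 4), free (1, 2, 4, 4)); after release of (2, 2, 3, 2) the pool is (3, 4, 7, 6)
  run golf (needs (0, 2, 6, 3), free (3, 4, 7, 6)); after release of (2, 1, 0, 3) the pool is (5, 5, 7, 9)
The blocked processes can never fit:
  blocked: charlie wants (7, 6, 9, 7), pool (5, 5, 7, 9) — not enough r4, r1 and r2
  blocked: delta wants (8, 1, 8, 4), pool (5, 5, 7, 9) — not enough r4 and r2
  blocked: india wants (0, 8, 8, 7), pool (5, 5, 7, 9) — not enough r1 and r2
  blocked: hotel wants (8, 4, 9, 7), pool (5, 5, 7, 9) — not enough r4 and r2


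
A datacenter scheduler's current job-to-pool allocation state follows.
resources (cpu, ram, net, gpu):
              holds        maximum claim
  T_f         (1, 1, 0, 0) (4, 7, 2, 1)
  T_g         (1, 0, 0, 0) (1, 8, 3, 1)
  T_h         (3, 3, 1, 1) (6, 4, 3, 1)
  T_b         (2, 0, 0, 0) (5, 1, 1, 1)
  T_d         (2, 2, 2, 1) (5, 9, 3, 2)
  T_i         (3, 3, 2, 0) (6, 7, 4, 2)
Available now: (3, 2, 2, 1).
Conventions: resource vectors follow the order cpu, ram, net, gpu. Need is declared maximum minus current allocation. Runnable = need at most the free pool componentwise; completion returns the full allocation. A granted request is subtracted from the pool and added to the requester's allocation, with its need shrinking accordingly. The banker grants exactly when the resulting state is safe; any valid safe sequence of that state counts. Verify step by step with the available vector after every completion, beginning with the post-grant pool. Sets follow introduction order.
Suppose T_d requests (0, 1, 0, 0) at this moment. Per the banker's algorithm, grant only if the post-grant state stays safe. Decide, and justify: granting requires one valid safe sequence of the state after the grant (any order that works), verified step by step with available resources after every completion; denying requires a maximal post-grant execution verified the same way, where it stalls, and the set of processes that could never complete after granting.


GRANT: granting preserves safety; a valid post-grant sequence is T_h, T_b, T_i, T_d, T_f, T_g.
Key observation: even at the reduced pool (3, 1, 2, 1), T_h fits immediately, so safety survives the grant.
Check on the post-grant state, step by step:
  pool = (3, 1, 2, 1)
  run T_h (needs (3, 1, 2, 0), free (3, 1, 2, 1)); after release of (3, 3, 1, 1) the pool is (6, 4, 3, 2)
  run T_b (needs (3, 1, 1, 1), free (6, 4, 3, 2)); after release of (2, 0, 0, 0) the pool is (8, 4, 3, 2)
  run T_i (needs (3, 4, 2, 2), free (8, 4, 3, 2)); after release of (3, 3, 2, 0) the pool is (11, 7, 5, 2)
  run T_d (needs (3, 6, 1, 1), free (11, 7, 5, 2)); after release of (2, 3, 2, 1) the pool is (13, 10, 7, 3)
  run T_f (needs (3, 6, 2, 1), free (13, 10, 7, 3)); after release of (1, 1, 0, 0) the pool is (14, 11, 7, 3)
  run T_g (needs (0, 8, 3, 1), free (14, 11, 7, 3)); after release of (1, 0, 0, 0) the pool is (15, 11, 7, 3)


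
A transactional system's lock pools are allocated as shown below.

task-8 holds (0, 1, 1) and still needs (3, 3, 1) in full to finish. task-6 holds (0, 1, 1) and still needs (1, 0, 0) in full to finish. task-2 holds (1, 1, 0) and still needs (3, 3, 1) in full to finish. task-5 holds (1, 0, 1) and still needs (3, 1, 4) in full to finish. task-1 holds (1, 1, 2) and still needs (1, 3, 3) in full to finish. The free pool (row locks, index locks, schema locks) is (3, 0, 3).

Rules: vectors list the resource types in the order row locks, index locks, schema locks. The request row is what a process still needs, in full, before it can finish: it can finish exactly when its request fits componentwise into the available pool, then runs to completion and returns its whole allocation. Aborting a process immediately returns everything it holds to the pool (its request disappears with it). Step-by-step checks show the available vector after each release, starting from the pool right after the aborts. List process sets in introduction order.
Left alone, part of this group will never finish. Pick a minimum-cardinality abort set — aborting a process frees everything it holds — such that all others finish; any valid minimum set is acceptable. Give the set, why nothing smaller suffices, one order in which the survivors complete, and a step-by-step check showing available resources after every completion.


The answer: abort task-2 and task-1.
Key observation: task-8 had no path to completion before; after the abort of task-2 and task-1 ((2, 2, 2) returned), step 2 is where it fits.
No one abort is enough; case by case: task-8 alone leaves task-2 blocked (short on index locks); task-6 alone leaves task-8 blocked (short on index locks); task-2 alone leaves task-8 blocked (short on index locks); task-5 alone leaves task-8 blocked (short on index locks); task-1 alone leaves task-8 blocked (short on index locks).
The survivors complete as task-6, task-8, task-5. Step-by-step check (starting from the post-abort pool):
  pool = (5, 2, 5)
  run task-6 (needs (1, 0, 0), free (5, 2, 5)); after release of (0, 1, 1) the pool is (5, 3, 6)
  run task-8 (needs (3, 3, 1), free (5, 3, 6)); after release of (0, 1, 1) the pool is (5, 4, 7)
  run task-5 (needs (3, 1, 4), free (5, 4, 7)); after release of (1, 0, 1) the pool is (6, 4, 8)


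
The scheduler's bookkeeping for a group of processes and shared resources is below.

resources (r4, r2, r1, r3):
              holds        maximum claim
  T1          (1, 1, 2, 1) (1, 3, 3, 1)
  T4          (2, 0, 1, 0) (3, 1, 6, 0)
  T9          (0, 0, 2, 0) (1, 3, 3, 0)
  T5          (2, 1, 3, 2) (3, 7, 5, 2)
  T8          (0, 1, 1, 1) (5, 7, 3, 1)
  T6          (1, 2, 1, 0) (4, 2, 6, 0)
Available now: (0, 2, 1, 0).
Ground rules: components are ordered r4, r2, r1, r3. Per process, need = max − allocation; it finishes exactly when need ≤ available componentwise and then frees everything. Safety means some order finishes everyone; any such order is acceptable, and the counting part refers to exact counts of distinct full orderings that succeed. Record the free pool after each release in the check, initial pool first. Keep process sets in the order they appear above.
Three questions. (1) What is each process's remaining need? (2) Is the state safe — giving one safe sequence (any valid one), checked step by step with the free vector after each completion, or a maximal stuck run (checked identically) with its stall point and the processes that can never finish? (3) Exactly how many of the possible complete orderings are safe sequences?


(1) Need matrix, components ordered r4, r2, r1, r3:
  T1: (0, 2, 1, 0)
  T4: (1, 1, 5, 0)
  T9: (1, 3, 1, 0)
  T5: (1, 6, 2, 0)
  T8: (5, 6, 2, 0)
  T6: (3, 0, 5, 0)
(2) The state is UNSAFE.
Key observation: even finishing T1, T9, T4, T6 leaves just (4, 5, 7, 1) free — too little r2 for any of the remaining processes.
A maximal execution: T1, T9, T4, T6 — then nothing else fits. Step-by-step check:
  pool = (0, 2, 1, 0)
  T1 needs (0, 2, 1, 0) <= (0, 2, 1, 0) -> finishes; pool += (1, 1, 2, 1) = (1, 3, 3, 1)
  T9 needs (1, 3, 1, 0) <= (1, 3, 3, 1) -> finishes; pool += (0, 0, 2, 0) = (1, 3, 5, 1)
  T4 needs (1, 1, 5, 0) <= (1, 3, 5, 1) -> finishes; pool += (2, 0, 1, 0) = (3, 3, 6, 1)
  T6 needs (3, 0, 5, 0) <= (3, 3, 6, 1) -> finishes; pool += (1, 2, 1, 0) = (4, 5, 7, 1)
  blocked: T5 wants (1, 6, 2, 0), pool (4, 5, 7, 1) — not enough r2
  blocked: T8 wants (5, 6, 2, 0), pool (4, 5, 7, 1) — not enough r4 and r2
Permanently blocked: T5 and T8.
(3) Exactly 0 of the possible complete orderings are safe sequences.


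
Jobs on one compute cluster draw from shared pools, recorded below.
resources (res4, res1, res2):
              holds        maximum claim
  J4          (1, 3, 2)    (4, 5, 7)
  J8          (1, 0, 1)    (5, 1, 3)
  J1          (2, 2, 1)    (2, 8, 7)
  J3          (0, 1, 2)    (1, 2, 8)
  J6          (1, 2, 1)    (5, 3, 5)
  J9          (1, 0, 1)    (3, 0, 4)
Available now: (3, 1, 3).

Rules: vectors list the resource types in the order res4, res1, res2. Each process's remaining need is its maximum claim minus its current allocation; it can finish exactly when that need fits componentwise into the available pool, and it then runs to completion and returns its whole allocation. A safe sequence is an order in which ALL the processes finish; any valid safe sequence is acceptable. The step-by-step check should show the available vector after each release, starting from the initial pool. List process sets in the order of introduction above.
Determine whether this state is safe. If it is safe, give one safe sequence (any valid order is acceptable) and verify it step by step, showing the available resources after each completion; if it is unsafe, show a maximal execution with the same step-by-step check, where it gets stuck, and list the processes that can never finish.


SAFE — a valid safe sequence is J9, J6, J4, J1, J8, J3.
Key observation: J9 is the earliest step where a requested resource binds exactly: need (2, 0, 3), pool (3, 1, 3) at its turn.
Verifying each step:
  pool = (3, 1, 3)
  J9 needs (2, 0, 3) <= (3, 1, 3) -> finishes; pool += (1, 0, 1) = (4, 1, 4)
  J6 needs (4, 1, 4) <= (4, 1, 4) -> finishes; pool += (1, 2, 1) = (5, 3, 5)
  J4 needs (3, 2, 5) <= (5, 3, 5) -> finishes; pool += (1, 3, 2) = (6, 6, 7)
  J1 needs (0, 6, 6) <= (6, 6, 7) -> finishes; pool += (2, 2, 1) = (8, 8, 8)
  J8 needs (4, 1, 2) <= (8, 8, 8) -> finishes; pool += (1, 0, 1) = (9, 8, 9)
  J3 needs (1, 1, 6) <= (9, 8, 9) -> finishes; pool += (0, 1, 2) = (9, 9, 11)


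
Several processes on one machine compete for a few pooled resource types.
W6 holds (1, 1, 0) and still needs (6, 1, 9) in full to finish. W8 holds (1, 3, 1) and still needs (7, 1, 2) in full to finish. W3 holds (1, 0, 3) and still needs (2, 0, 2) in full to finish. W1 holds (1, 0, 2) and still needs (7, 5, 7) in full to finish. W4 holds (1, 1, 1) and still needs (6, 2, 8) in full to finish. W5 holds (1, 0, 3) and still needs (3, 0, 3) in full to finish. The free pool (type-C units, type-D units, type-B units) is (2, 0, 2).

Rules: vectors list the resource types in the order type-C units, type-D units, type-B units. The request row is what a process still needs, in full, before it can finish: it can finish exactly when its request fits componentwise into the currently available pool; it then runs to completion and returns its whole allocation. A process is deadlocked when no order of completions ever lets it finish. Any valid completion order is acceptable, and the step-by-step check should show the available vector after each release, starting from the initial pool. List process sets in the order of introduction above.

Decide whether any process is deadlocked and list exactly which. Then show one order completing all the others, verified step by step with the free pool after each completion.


Deadlocked: W6, W8, W1 and W4.
Key observation: type-C units is the bottleneck — with W3, W5 done the pool holds (4, 0, 8), short of every remaining need.
A valid finishing order for the others: W3, W5. Check, step by step:
  pool = (2, 0, 2)
  W3 needs (2, 0, 2) <= (2, 0, 2) -> finishes; pool += (1, 0, 3) = (3, 0, 5)
  W5 needs (3, 0, 3) <= (3, 0, 5) -> finishes; pool += (1, 0, 3) = (4, 0, 8)
None of the blocked processes ever fits:
  blocked: W6 wants (6, 1, 9), pool (4, 0, 8) — not enough type-C units, type-D units and type-B units
  blocked: W8 wants (7, 1, 2), pool (4, 0, 8) — not enough type-C units and type-D units
  blocked: W1 wants (7, 5, 7), pool (4, 0, 8) — not enough type-C units and type-D units
  blocked: W4 wants (6, 2, 8), pool (4, 0, 8) — not enough type-C units and type-D units


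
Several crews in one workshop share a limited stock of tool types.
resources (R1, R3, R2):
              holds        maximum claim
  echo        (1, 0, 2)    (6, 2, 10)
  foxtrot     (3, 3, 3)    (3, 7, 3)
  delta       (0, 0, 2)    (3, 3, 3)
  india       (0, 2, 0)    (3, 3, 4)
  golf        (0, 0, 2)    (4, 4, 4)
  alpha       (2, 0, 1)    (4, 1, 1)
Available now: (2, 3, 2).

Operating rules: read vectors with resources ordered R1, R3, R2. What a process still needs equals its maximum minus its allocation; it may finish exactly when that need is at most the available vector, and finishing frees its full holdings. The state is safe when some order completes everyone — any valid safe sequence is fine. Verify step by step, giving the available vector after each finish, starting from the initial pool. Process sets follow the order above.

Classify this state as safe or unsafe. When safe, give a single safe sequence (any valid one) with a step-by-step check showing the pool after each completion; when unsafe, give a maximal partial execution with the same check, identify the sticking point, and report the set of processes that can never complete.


SAFE. One safe sequence: alpha, delta, india, foxtrot, echo, golf.
Key observation: the order's first zero-slack moment is alpha ((2, 1, 0) needed, (2, 3, 2) free — a requested resource with nothing to spare).
Verifying each step:
  pool = (2, 3, 2)
  alpha: need (2, 1, 0) fits (2, 3, 2); releases (2, 0, 1), pool now (4, 3, 3)
  delta: need (3, 3, 1) fits (4, 3, 3); releases (0, 0, 2), pool now (4, 3, 5)
  india: need (3, 1, 4) fits (4, 3, 5); releases (0, 2, 0), pool now (4, 5, 5)
  foxtrot: need (0, 4, 0) fits (4, 5, 5); releases (3, 3, 3), pool now (7, 8, 8)
  echo: need (5, 2, 8) fits (7, 8, 8); releases (1, 0, 2), pool now (8, 8, 10)
  golf: need (4, 4, 2) fits (8, 8, 10); releases (0, 0, 2), pool now (8, 8, 12)


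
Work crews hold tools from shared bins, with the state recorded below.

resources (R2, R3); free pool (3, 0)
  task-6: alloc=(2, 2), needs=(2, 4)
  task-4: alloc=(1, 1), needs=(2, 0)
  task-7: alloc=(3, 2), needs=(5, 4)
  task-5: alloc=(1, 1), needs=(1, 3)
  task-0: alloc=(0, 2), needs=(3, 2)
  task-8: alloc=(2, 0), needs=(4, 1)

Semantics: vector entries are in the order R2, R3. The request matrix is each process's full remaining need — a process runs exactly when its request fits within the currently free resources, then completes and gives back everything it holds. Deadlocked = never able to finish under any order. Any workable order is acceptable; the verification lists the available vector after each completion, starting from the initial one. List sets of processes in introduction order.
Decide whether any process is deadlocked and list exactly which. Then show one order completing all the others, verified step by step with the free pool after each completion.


The deadlocked set is task-6, task-7, task-5 and task-0.
Key observation: once task-4, task-8 finish, the pool peaks at (6, 1) — and every remaining process still needs more R3 than that.
A valid finishing order for the others: task-4, task-8. Check, step by step:
  pool = (3, 0)
  task-4: need (2, 0) fits (3, 0); releases (1, 1), pool now (4, 1)
  task-8: need (4, 1) fits (4, 1); releases (2, 0), pool now (6, 1)
The blocked processes can never fit:
  task-6 still needs (2, 4) but only (6, 1) is free — short on R3
  task-7 still needs (5, 4) but only (6, 1) is free — short on R3
  task-5 still needs (1, 3) but only (6, 1) is free — short on R3
  task-0 still needs (3, 2) but only (6, 1) is free — short on R3


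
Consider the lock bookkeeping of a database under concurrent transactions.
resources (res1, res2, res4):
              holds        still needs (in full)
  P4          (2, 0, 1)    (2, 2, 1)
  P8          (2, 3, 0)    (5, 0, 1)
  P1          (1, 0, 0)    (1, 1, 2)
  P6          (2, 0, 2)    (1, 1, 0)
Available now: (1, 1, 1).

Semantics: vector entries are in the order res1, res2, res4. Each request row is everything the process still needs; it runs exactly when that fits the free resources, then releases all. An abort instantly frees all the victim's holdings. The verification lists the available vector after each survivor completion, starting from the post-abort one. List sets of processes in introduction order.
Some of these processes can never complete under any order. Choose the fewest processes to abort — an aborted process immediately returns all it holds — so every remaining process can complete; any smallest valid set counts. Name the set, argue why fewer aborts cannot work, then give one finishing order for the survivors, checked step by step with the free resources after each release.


Abort P4.
Key observation: P8 was stuck for good until P4 gave back (2, 0, 1); in the order shown it finishes at step 3.
No smaller set exists: with zero aborts the deadlock remains.
The survivors complete as P1, P6, P8. Verifying each step (starting from the post-abort pool):
  pool = (3, 1, 2)
  P1 needs (1, 1, 2) <= (3, 1, 2) -> finishes; pool += (1, 0, 0) = (4, 1, 2)
  P6 needs (1, 1, 0) <= (4, 1, 2) -> finishes; pool += (2, 0, 2) = (6, 1, 4)
  P8 needs (5, 0, 1) <= (6, 1, 4) -> finishes; pool += (2, 3, 0) = (8, 4, 4)


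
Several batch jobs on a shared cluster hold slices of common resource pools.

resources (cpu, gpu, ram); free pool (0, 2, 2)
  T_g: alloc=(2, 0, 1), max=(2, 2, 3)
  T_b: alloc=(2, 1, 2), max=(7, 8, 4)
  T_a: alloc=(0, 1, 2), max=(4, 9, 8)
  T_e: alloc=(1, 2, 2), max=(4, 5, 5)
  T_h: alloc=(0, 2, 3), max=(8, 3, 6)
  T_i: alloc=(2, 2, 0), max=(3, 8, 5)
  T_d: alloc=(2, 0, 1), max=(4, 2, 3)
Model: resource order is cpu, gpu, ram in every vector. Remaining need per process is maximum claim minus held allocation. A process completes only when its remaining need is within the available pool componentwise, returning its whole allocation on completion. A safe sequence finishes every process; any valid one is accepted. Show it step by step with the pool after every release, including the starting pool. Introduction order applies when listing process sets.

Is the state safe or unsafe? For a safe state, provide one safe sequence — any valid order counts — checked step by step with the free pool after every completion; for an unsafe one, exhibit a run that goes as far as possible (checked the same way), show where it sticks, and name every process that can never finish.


UNSAFE.
Key observation: after T_g, T_d the pool peaks at (4, 2, 4), and each blocked process is short somewhere: T_b on cpu, gpu; T_a on gpu, ram; T_e on gpu; T_h on cpu; T_i on gpu, ram.
Going as far as possible: T_g, T_d; after that, nothing fits. Step-by-step check:
  pool = (0, 2, 2)
  T_g needs (0, 2, 2) <= (0, 2, 2) -> finishes; pool += (2, 0, 1) = (2, 2, 3)
  T_d needs (2, 2, 2) <= (2, 2, 3) -> finishes; pool += (2, 0, 1) = (4, 2, 4)
  blocked: T_b wants (5, 7, 2), pool (4, 2, 4) — not enough cpu and gpu
  blocked: T_a wants (4, 8, 6), pool (4, 2, 4) — not enough gpu and ram
  blocked: T_e wants (3, 3, 3), pool (4, 2, 4) — not enough gpu
  blocked: T_h wants (8, 1, 3), pool (4, 2, 4) — not enough cpu
  blocked: T_i wants (1, 6, 5), pool (4, 2, 4) — not enough gpu and ram
Never able to finish: T_b, T_a, T_e, T_h and T_i.


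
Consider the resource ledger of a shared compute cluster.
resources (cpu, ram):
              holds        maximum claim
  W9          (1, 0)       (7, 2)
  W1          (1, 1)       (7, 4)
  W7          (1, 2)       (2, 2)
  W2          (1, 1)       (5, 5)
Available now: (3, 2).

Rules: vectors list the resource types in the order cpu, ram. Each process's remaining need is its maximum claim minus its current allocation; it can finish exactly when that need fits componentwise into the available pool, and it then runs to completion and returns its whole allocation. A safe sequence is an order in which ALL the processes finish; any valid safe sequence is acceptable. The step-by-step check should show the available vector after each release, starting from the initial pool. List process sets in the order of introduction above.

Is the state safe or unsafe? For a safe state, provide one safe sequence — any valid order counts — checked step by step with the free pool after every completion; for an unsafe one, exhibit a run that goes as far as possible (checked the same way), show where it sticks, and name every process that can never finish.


The state is UNSAFE.
Key observation: W7, W2 can finish, but then (5, 5) is all there is, and the blocked group's cpu demands exceed it.
A maximal execution: W7, W2 — then nothing else fits. Step-by-step check:
  pool = (3, 2)
  W7: need (1, 0) fits (3, 2); releases (1, 2), pool now (4, 4)
  W2: need (4, 4) fits (4, 4); releases (1, 1), pool now (5, 5)
  W9 still needs (6, 2) but only (5, 5) is free — short on cpu
  W1 still needs (6, 3) but only (5, 5) is free — short on cpu
Permanently blocked: W9 and W1.


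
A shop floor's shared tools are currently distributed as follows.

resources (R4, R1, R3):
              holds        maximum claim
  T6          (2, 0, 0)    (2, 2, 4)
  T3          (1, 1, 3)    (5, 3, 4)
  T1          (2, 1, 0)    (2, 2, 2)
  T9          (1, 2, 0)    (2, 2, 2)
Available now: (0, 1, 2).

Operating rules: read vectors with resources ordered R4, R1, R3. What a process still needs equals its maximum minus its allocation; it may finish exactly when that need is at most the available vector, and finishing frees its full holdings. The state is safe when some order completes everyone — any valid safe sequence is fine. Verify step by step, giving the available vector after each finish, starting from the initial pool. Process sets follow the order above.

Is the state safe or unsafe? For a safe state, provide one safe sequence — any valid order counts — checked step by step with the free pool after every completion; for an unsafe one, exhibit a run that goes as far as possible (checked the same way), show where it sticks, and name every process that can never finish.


UNSAFE.
Key observation: after T1, T9 the pool peaks at (3, 4, 2), and each blocked process is short somewhere: T6 on R3; T3 on R4.
The run T1, T9 cannot be extended any further. Verifying each step:
  pool = (0, 1, 2)
  T1: need (0, 1, 2) fits (0, 1, 2); releases (2, 1, 0), pool now (2, 2, 2)
  T9: need (1, 0, 2) fits (2, 2, 2); releases (1, 2, 0), pool now (3, 4, 2)
  T6 still needs (0, 2, 4) but only (3, 4, 2) is free — short on R3
  T3 still needs (4, 2, 1) but only (3, 4, 2) is free — short on R4
Processes that can never finish: T6 and T3.


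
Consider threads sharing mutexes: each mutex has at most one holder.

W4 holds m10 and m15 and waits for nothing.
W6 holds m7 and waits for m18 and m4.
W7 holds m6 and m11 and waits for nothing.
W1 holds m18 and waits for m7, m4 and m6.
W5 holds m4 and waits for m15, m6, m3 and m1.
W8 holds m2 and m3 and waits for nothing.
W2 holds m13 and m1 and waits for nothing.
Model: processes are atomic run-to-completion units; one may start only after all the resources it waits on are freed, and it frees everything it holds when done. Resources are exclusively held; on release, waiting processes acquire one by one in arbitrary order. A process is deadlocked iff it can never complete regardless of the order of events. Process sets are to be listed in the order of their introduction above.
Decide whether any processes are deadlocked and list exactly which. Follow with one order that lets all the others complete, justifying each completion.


Deadlocked: W6 and W1.
Key observation: the waits loop around W6 -> W1 -> W6 with no way out; no other process is dragged down with it.
A valid finishing order for the others: W8, W7, W2, W4, W5.
Step-by-step check:
  W8: no waits; runs immediately, freeing m2 and m3
  W7: no waits; runs immediately, freeing m6 and m11
  W2: no waits; runs immediately, freeing m13 and m1
  W4: no waits; runs immediately, freeing m10 and m15
  run W5 (all its waits — m15, m6, m3 and m1 — are resolved); releases m4


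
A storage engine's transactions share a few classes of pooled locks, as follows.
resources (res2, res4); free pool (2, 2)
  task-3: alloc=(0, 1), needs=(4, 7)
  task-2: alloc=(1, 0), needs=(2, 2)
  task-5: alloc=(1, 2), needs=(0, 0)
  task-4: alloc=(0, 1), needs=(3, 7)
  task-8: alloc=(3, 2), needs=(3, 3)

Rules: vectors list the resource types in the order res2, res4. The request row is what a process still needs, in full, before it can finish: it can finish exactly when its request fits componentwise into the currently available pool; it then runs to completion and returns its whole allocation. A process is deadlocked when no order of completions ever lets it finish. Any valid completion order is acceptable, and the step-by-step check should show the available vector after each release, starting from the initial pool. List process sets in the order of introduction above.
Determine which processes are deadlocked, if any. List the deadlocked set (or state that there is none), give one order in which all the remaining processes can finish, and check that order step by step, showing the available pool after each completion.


The deadlocked set is task-3 and task-4.
Key observation: even finishing task-5, task-2, task-8 leaves just (7, 6) free — too little res4 for any of the remaining processes.
The rest can finish in the order task-5, task-2, task-8. Check, step by step:
  pool = (2, 2)
  task-5 needs (0, 0) <= (2, 2) -> finishes; pool += (1, 2) = (3, 4)
  task-2 needs (2, 2) <= (3, 4) -> finishes; pool += (1, 0) = (4, 4)
  task-8 needs (3, 3) <= (4, 4) -> finishes; pool += (3, 2) = (7, 6)
None of the blocked processes ever fits:
  task-3 cannot run: need (4, 7) vs free (7, 6) (insufficient res4)
  task-4 cannot run: need (3, 7) vs free (7, 6) (insufficient res4)


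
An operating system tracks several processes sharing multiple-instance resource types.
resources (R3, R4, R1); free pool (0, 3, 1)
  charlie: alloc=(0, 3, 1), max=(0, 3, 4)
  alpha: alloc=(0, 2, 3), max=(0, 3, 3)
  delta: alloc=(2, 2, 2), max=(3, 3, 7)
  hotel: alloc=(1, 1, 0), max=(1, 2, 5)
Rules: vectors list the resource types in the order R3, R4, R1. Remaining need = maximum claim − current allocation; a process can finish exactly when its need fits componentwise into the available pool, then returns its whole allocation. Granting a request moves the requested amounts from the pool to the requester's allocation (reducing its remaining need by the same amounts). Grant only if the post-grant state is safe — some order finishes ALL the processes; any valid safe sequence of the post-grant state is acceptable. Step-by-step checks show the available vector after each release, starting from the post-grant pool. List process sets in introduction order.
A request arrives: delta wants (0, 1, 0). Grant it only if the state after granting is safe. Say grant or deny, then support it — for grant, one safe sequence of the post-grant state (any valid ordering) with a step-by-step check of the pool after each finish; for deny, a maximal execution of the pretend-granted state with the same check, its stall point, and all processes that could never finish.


GRANT. The post-grant state is safe; one safe sequence: alpha, charlie, hotel, delta.
Key observation: with (0, 2, 1) left after the transfer, alpha can run at once — the state stays safe.
Check on the post-grant state, step by step:
  pool = (0, 2, 1)
  alpha: need (0, 1, 0) fits (0, 2, 1); releases (0, 2, 3), pool now (0, 4, 4)
  charlie: need (0, 0, 3) fits (0, 4, 4); releases (0, 3, 1), pool now (0, 7, 5)
  hotel: need (0, 1, 5) fits (0, 7, 5); releases (1, 1, 0), pool now (1, 8, 5)
  delta: need (1, 0, 5) fits (1, 8, 5); releases (2, 3, 2), pool now (3, 11, 7)


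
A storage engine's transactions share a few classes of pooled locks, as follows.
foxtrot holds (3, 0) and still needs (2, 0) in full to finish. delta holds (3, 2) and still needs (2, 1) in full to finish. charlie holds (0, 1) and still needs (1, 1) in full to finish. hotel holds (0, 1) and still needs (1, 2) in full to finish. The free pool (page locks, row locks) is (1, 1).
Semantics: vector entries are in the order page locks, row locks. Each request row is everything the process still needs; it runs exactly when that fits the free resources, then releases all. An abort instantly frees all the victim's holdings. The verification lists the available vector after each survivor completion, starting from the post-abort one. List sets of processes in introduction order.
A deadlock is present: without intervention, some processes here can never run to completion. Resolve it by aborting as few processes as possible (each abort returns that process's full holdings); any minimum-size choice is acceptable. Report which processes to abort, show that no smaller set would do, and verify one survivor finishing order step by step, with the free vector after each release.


Minimum abort set: delta.
Key observation: aborting delta returns (3, 2), and foxtrot — hopeless before — runs at step 2 with the returned capacity in the pool.
Why nothing smaller works: aborting no one leaves the state deadlocked as given.
The survivors complete as charlie, foxtrot, hotel. Check, step by step (starting from the post-abort pool):
  pool = (4, 3)
  run charlie (needs (1, 1), free (4, 3)); after release of (0, 1) the pool is (4, 4)
  run foxtrot (needs (2, 0), free (4, 4)); after release of (3, 0) the pool is (7, 4)
  run hotel (needs (1, 2), free (7, 4)); after release of (0, 1) the pool is (7, 5)
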